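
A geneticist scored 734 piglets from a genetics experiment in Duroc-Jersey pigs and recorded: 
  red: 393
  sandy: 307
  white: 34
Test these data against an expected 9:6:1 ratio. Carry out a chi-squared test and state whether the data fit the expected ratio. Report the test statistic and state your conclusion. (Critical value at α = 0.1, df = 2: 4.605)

The 9:6:1 ratio has 16 parts, so with N = 734 the expected counts are:
  red: 734 × 9/16 = 412.875
  sandy: 734 × 6/16 = 275.25
  white: 734 × 1/16 = 45.875
χ² = Σ (O − E)² / E
  red: (393 − 412.875)² / 412.875 = 0.9567
  sandy: (307 − 275.25)² / 275.25 = 3.6624
  white: (34 − 45.875)² / 45.875 = 3.0739
χ² = 0.9567 + 3.6624 + 3.0739 = 7.693
Degrees of freedom = 3 − 1 = 2; critical value at α = 0.1 is 4.605.
Since 7.693 > 4.605, we reject the null hypothesis — the data do not fit the 9:6:1 ratio.

7.693; not consistent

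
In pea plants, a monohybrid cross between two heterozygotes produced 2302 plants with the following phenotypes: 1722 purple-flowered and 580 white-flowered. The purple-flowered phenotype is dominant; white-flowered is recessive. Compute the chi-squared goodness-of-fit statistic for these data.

0.047

For a monohybrid cross between heterozygotes with complete dominance, the expected phenotypic ratio is 3:1.
Under the 3:1 hypothesis (Σ ratio = 4, N = 2302):
  purple-flowered: 2302 × 3/4 = 1726.5
  white-flowered: 2302 × 1/4 = 575.5
χ² = Σ (O − E)² / E
  purple-flowered: (1722 − 1726.5)² / 1726.5 = 0.0117
  white-flowered: (580 − 575.5)² / 575.5 = 0.0352
χ² = 0.0117 + 0.0352 = 0.0469 ≈ 0.047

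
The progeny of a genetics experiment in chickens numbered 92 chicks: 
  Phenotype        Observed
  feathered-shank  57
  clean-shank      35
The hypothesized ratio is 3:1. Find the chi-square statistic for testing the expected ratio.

The 3:1 ratio has 4 parts, so with N = 92 the expected counts are:
  feathered-shank: 92 × 3/4 = 69
  clean-shank: 92 × 1/4 = 23
χ² = Σ (O − E)² / E
  feathered-shank: (57 − 69)² / 69 = 2.0870
  clean-shank: (35 − 23)² / 23 = 6.2609
χ² = 2.0870 + 6.2609 = 8.3479 ≈ 8.348

8.348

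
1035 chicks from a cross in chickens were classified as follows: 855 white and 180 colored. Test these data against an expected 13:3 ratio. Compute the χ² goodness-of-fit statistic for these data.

Under the 13:3 hypothesis (Σ ratio = 16, N = 1035):
  white: 1035 × 13/16 = 840.9375
  colored: 1035 × 3/16 = 194.0625
χ² = Σ (O − E)² / E
  white: (855 − 840.9375)² / 840.9375 = 0.2352
  colored: (180 − 194.0625)² / 194.0625 = 1.0190
χ² = 0.2352 + 1.0190 = 1.2542 ≈ 1.254

1.254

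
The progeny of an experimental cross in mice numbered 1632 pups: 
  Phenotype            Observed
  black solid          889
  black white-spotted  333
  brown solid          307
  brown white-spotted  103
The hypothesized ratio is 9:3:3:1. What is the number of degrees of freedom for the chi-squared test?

A goodness-of-fit test with 4 phenotype classes has df = 4 − 1 = 3.

3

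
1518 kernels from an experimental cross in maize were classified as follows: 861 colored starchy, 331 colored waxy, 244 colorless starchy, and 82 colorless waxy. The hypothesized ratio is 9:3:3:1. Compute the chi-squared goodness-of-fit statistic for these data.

15.161

Total ratio parts = 16. Expected numbers out of 1518:
  colored starchy: 1518 × 9/16 = 853.875
  colored waxy: 1518 × 3/16 = 284.625
  colorless starchy: 1518 × 3/16 = 284.625
  colorless waxy: 1518 × 1/16 = 94.875
χ² = Σ (O − E)² / E
  colored starchy: (861 − 853.875)² / 853.875 = 0.0595
  colored waxy: (331 − 284.625)² / 284.625 = 7.5560
  colorless starchy: (244 − 284.625)² / 284.625 = 5.7985
  colorless waxy: (82 − 94.875)² / 94.875 = 1.7472
χ² = 0.0595 + 7.5560 + 5.7985 + 1.7472 = 15.1612 ≈ 15.161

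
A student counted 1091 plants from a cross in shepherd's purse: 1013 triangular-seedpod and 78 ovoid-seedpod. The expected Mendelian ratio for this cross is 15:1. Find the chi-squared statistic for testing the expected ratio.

Total ratio parts = 16. Expected numbers out of 1091:
  triangular-seedpod: 1091 × 15/16 = 1022.8125
  ovoid-seedpod: 1091 × 1/16 = 68.1875
χ² = Σ (O − E)² / E
  triangular-seedpod: (1013 − 1022.8125)² / 1022.8125 = 0.0941
  ovoid-seedpod: (78 − 68.1875)² / 68.1875 = 1.4121
χ² = 0.0941 + 1.4121 = 1.5062 ≈ 1.506

1.506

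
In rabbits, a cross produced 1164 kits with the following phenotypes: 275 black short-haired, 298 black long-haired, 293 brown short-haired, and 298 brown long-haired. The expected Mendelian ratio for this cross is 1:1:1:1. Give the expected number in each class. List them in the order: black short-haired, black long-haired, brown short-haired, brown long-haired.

Under the 1:1:1:1 hypothesis (Σ ratio = 4, N = 1164):
  black short-haired: 1164 × 1/4 = 291
  black long-haired: 1164 × 1/4 = 291
  brown short-haired: 1164 × 1/4 = 291
  brown long-haired: 1164 × 1/4 = 291

291, 291, 291, 291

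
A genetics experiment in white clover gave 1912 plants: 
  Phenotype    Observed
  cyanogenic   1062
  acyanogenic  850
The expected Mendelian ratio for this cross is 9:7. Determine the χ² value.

0.387

Under the 9:7 hypothesis (Σ ratio = 16, N = 1912):
  cyanogenic: 1912 × 9/16 = 1075.5
  acyanogenic: 1912 × 7/16 = 836.5
χ² = Σ (O − E)² / E
  cyanogenic: (1062 − 1075.5)² / 1075.5 = 0.1695
  acyanogenic: (850 − 836.5)² / 836.5 = 0.2179
χ² = 0.1695 + 0.2179 = 0.3874 ≈ 0.387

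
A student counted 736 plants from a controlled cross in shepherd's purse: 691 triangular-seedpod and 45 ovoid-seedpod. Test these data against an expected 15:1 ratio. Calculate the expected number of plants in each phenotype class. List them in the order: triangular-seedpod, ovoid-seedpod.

690, 46

Expected counts for N = 736 under a 15:1 ratio (total parts = 16):
  triangular-seedpod: 736 × 15/16 = 690
  ovoid-seedpod: 736 × 1/16 = 46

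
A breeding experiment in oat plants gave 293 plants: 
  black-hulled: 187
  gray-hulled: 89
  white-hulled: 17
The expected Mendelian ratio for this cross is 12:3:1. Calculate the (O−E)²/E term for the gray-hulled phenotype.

The 12:3:1 ratio has 16 parts, so with N = 293 the expected counts are:
  black-hulled: 293 × 12/16 = 219.75
  gray-hulled: 293 × 3/16 = 54.9375
  white-hulled: 293 × 1/16 = 18.3125
Contribution of gray-hulled: (89 − 54.9375)² / 54.9375 = 21.1195

21.120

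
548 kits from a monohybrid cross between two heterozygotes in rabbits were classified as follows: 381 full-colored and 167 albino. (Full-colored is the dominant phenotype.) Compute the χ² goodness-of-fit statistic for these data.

8.759

For a monohybrid cross between heterozygotes with complete dominance, the expected phenotypic ratio is 3:1.
Under the 3:1 hypothesis (Σ ratio = 4, N = 548):
  full-colored: 548 × 3/4 = 411
  albino: 548 × 1/4 = 137
χ² = Σ (O − E)² / E
  full-colored: (381 − 411)² / 411 = 2.1898
  albino: (167 − 137)² / 137 = 6.5693
χ² = 2.1898 + 6.5693 = 8.7591 ≈ 8.759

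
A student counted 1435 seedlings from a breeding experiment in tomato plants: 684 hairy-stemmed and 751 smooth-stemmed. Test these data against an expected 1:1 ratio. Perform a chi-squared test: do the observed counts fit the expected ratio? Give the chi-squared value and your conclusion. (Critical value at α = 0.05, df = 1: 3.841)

Total ratio parts = 2. Expected numbers out of 1435:
  hairy-stemmed: 1435 × 1/2 = 717.5
  smooth-stemmed: 1435 × 1/2 = 717.5
χ² = Σ (O − E)² / E
  hairy-stemmed: (684 − 717.5)² / 717.5 = 1.5641
  smooth-stemmed: (751 − 717.5)² / 717.5 = 1.5641
χ² = 1.5641 + 1.5641 = 3.1282 ≈ 3.128
Degrees of freedom = 2 − 1 = 1; critical value at α = 0.05 is 3.841.
Since 3.128 < 3.841, we fail to reject the null hypothesis — the data are consistent with the 1:1 ratio.

3.128; consistent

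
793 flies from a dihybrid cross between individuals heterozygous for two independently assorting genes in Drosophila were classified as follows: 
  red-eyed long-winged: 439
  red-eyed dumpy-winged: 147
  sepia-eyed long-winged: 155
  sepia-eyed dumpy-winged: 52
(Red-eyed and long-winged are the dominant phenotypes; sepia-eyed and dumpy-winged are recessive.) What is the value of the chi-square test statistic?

A dihybrid F₂ with independent assortment and complete dominance at both loci gives a 9:3:3:1 phenotypic ratio.
Expected counts for N = 793 under a 9:3:3:1 ratio (total parts = 16):
  red-eyed long-winged: 793 × 9/16 = 446.0625
  red-eyed dumpy-winged: 793 × 3/16 = 148.6875
  sepia-eyed long-winged: 793 × 3/16 = 148.6875
  sepia-eyed dumpy-winged: 793 × 1/16 = 49.5625
χ² = Σ (O − E)² / E
  red-eyed long-winged: (439 − 446.0625)² / 446.0625 = 0.1118
  red-eyed dumpy-winged: (147 − 148.6875)² / 148.6875 = 0.0192
  sepia-eyed long-winged: (155 − 148.6875)² / 148.6875 = 0.2680
  sepia-eyed dumpy-winged: (52 − 49.5625)² / 49.5625 = 0.1199
χ² = 0.1118 + 0.0192 + 0.2680 + 0.1199 = 0.5189 ≈ 0.519

0.519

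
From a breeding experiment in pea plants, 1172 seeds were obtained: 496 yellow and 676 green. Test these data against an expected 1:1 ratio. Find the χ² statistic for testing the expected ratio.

27.645

Expected counts for N = 1172 under a 1:1 ratio (total parts = 2):
  yellow: 1172 × 1/2 = 586
  green: 1172 × 1/2 = 586
χ² = Σ (O − E)² / E
  yellow: (496 − 586)² / 586 = 13.8225
  green: (676 − 586)² / 586 = 13.8225
χ² = 13.8225 + 13.8225 = 27.645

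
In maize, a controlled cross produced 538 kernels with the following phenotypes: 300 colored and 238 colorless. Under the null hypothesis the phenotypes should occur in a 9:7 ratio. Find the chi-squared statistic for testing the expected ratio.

0.052

Expected counts for N = 538 under a 9:7 ratio (total parts = 16):
  colored: 538 × 9/16 = 302.625
  colorless: 538 × 7/16 = 235.375
χ² = Σ (O − E)² / E
  colored: (300 − 302.625)² / 302.625 = 0.0228
  colorless: (238 − 235.375)² / 235.375 = 0.0293
χ² = 0.0228 + 0.0293 = 0.0521 ≈ 0.052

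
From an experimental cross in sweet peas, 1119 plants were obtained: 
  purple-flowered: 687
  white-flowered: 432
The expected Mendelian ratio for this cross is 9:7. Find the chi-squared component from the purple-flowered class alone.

5.264

The 9:7 ratio has 16 parts, so with N = 1119 the expected counts are:
  purple-flowered: 1119 × 9/16 = 629.4375
  white-flowered: 1119 × 7/16 = 489.5625
Contribution of purple-flowered: (687 − 629.4375)² / 629.4375 = 5.2641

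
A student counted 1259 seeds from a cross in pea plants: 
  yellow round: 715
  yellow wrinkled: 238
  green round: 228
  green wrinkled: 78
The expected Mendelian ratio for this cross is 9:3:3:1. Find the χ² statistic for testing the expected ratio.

Expected counts for N = 1259 under a 9:3:3:1 ratio (total parts = 16):
  yellow round: 1259 × 9/16 = 708.1875
  yellow wrinkled: 1259 × 3/16 = 236.0625
  green round: 1259 × 3/16 = 236.0625
  green wrinkled: 1259 × 1/16 = 78.6875
χ² = Σ (O − E)² / E
  yellow round: (715 − 708.1875)² / 708.1875 = 0.0655
  yellow wrinkled: (238 − 236.0625)² / 236.0625 = 0.0159
  green round: (228 − 236.0625)² / 236.0625 = 0.2754
  green wrinkled: (78 − 78.6875)² / 78.6875 = 0.0060
χ² = 0.0655 + 0.0159 + 0.2754 + 0.0060 = 0.3628 ≈ 0.363

0.363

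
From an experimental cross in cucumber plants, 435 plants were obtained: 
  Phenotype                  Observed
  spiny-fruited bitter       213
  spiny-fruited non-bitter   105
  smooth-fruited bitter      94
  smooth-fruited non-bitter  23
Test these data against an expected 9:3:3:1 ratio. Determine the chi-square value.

13.380

Under the 9:3:3:1 hypothesis (Σ ratio = 16, N = 435):
  spiny-fruited bitter: 435 × 9/16 = 244.6875
  spiny-fruited non-bitter: 435 × 3/16 = 81.5625
  smooth-fruited bitter: 435 × 3/16 = 81.5625
  smooth-fruited non-bitter: 435 × 1/16 = 27.1875
χ² = Σ (O − E)² / E
  spiny-fruited bitter: (213 − 244.6875)² / 244.6875 = 4.1036
  spiny-fruited non-bitter: (105 − 81.5625)² / 81.5625 = 6.7349
  smooth-fruited bitter: (94 − 81.5625)² / 81.5625 = 1.8966
  smooth-fruited non-bitter: (23 − 27.1875)² / 27.1875 = 0.6450
χ² = 4.1036 + 6.7349 + 1.8966 + 0.6450 = 13.3801 ≈ 13.380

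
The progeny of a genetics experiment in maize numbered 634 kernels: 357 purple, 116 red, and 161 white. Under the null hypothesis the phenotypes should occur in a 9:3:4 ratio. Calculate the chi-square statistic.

Total ratio parts = 16. Expected numbers out of 634:
  purple: 634 × 9/16 = 356.625
  red: 634 × 3/16 = 118.875
  white: 634 × 4/16 = 158.5
χ² = Σ (O − E)² / E
  purple: (357 − 356.625)² / 356.625 = 0.0004
  red: (116 − 118.875)² / 118.875 = 0.0695
  white: (161 − 158.5)² / 158.5 = 0.0394
χ² = 0.0004 + 0.0695 + 0.0394 = 0.1093 ≈ 0.109

0.109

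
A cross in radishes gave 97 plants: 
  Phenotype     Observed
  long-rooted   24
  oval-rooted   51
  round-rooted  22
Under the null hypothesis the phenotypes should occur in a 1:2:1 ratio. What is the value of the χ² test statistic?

0.340

Total ratio parts = 4. Expected numbers out of 97:
  long-rooted: 97 × 1/4 = 24.25
  oval-rooted: 97 × 2/4 = 48.5
  round-rooted: 97 × 1/4 = 24.25
χ² = Σ (O − E)² / E
  long-rooted: (24 − 24.25)² / 24.25 = 0.0026
  oval-rooted: (51 − 48.5)² / 48.5 = 0.1289
  round-rooted: (22 − 24.25)² / 24.25 = 0.2088
χ² = 0.0026 + 0.1289 + 0.2088 = 0.3403 ≈ 0.340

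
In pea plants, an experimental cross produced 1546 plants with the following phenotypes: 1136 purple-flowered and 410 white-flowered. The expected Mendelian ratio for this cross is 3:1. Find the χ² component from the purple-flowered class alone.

0.476

The 3:1 ratio has 4 parts, so with N = 1546 the expected counts are:
  purple-flowered: 1546 × 3/4 = 1159.5
  white-flowered: 1546 × 1/4 = 386.5
Contribution of purple-flowered: (1136 − 1159.5)² / 1159.5 = 0.4763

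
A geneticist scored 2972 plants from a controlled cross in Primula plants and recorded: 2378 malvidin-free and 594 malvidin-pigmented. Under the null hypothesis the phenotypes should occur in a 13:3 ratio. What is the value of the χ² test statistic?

Under the 13:3 hypothesis (Σ ratio = 16, N = 2972):
  malvidin-free: 2972 × 13/16 = 2414.75
  malvidin-pigmented: 2972 × 3/16 = 557.25
χ² = Σ (O − E)² / E
  malvidin-free: (2378 − 2414.75)² / 2414.75 = 0.5593
  malvidin-pigmented: (594 − 557.25)² / 557.25 = 2.4236
χ² = 0.5593 + 2.4236 = 2.9829 ≈ 2.983

2.983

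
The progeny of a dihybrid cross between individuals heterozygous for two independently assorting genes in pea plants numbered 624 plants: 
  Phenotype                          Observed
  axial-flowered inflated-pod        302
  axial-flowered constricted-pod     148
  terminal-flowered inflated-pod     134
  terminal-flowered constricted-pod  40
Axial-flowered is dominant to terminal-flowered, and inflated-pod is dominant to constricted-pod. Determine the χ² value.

17.550

A dihybrid F₂ with independent assortment and complete dominance at both loci gives a 9:3:3:1 phenotypic ratio.
The 9:3:3:1 ratio has 16 parts, so with N = 624 the expected counts are:
  axial-flowered inflated-pod: 624 × 9/16 = 351
  axial-flowered constricted-pod: 624 × 3/16 = 117
  terminal-flowered inflated-pod: 624 × 3/16 = 117
  terminal-flowered constricted-pod: 624 × 1/16 = 39
χ² = Σ (O − E)² / E
  axial-flowered inflated-pod: (302 − 351)² / 351 = 6.8405
  axial-flowered constricted-pod: (148 − 117)² / 117 = 8.2137
  terminal-flowered inflated-pod: (134 − 117)² / 117 = 2.4701
  terminal-flowered constricted-pod: (40 − 39)² / 39 = 0.0256
χ² = 6.8405 + 8.2137 + 2.4701 + 0.0256 = 17.5499 ≈ 17.550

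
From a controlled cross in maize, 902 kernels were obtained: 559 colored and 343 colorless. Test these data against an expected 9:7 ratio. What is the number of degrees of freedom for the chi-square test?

A goodness-of-fit test with 2 phenotype classes has df = 2 − 1 = 1.

1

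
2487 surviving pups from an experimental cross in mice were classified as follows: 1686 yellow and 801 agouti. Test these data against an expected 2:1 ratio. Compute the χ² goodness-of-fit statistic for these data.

1.419

Under the 2:1 hypothesis (Σ ratio = 3, N = 2487):
  yellow: 2487 × 2/3 = 1658
  agouti: 2487 × 1/3 = 829
χ² = Σ (O − E)² / E
  yellow: (1686 − 1658)² / 1658 = 0.4729
  agouti: (801 − 829)² / 829 = 0.9457
χ² = 0.4729 + 0.9457 = 1.4186 ≈ 1.419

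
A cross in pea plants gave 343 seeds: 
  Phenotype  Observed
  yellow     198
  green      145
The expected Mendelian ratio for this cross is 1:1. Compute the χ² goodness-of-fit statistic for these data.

Under the 1:1 hypothesis (Σ ratio = 2, N = 343):
  yellow: 343 × 1/2 = 171.5
  green: 343 × 1/2 = 171.5
χ² = Σ (O − E)² / E
  yellow: (198 − 171.5)² / 171.5 = 4.0948
  green: (145 − 171.5)² / 171.5 = 4.0948
χ² = 4.0948 + 4.0948 = 8.1896 ≈ 8.190

8.190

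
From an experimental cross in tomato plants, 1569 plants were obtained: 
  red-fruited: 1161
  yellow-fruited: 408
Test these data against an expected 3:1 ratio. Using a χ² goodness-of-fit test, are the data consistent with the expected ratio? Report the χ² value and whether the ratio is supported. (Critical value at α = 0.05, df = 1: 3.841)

0.843; consistent

Total ratio parts = 4. Expected numbers out of 1569:
  red-fruited: 1569 × 3/4 = 1176.75
  yellow-fruited: 1569 × 1/4 = 392.25
χ² = Σ (O − E)² / E
  red-fruited: (1161 − 1176.75)² / 1176.75 = 0.2108
  yellow-fruited: (408 − 392.25)² / 392.25 = 0.6324
χ² = 0.2108 + 0.6324 = 0.8432 ≈ 0.843
Degrees of freedom = 2 − 1 = 1; critical value at α = 0.05 is 3.841.
Since 0.843 < 3.841, we fail to reject the null hypothesis — the data are consistent with the 3:1 ratio.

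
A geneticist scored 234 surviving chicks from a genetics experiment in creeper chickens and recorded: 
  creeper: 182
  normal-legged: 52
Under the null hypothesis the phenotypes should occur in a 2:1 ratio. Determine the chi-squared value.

Total ratio parts = 3. Expected numbers out of 234:
  creeper: 234 × 2/3 = 156
  normal-legged: 234 × 1/3 = 78
χ² = Σ (O − E)² / E
  creeper: (182 − 156)² / 156 = 4.3333
  normal-legged: (52 − 78)² / 78 = 8.6667
χ² = 4.3333 + 8.6667 = 13.000

13.000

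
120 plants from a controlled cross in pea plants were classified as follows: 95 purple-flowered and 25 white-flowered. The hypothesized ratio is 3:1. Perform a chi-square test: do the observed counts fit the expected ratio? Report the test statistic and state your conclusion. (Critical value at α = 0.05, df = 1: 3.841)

Expected counts for N = 120 under a 3:1 ratio (total parts = 4):
  purple-flowered: 120 × 3/4 = 90
  white-flowered: 120 × 1/4 = 30
χ² = Σ (O − E)² / E
  purple-flowered: (95 − 90)² / 90 = 0.2778
  white-flowered: (25 − 30)² / 30 = 0.8333
χ² = 0.2778 + 0.8333 = 1.1111 ≈ 1.111
Degrees of freedom = 2 − 1 = 1; critical value at α = 0.05 is 3.841.
Since 1.111 < 3.841, we fail to reject the null hypothesis — the data are consistent with the 3:1 ratio.

1.111; consistent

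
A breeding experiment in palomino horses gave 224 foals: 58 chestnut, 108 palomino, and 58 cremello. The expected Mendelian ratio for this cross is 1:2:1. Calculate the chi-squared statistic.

The 1:2:1 ratio has 4 parts, so with N = 224 the expected counts are:
  chestnut: 224 × 1/4 = 56
  palomino: 224 × 2/4 = 112
  cremello: 224 × 1/4 = 56
χ² = Σ (O − E)² / E
  chestnut: (58 − 56)² / 56 = 0.0714
  palomino: (108 − 112)² / 112 = 0.1429
  cremello: (58 − 56)² / 56 = 0.0714
χ² = 0.0714 + 0.1429 + 0.0714 = 0.2857 ≈ 0.286

0.286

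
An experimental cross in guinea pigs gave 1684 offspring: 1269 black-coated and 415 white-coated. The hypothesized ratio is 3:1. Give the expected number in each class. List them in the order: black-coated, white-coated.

1263, 421

The 3:1 ratio has 4 parts, so with N = 1684 the expected counts are:
  black-coated: 1684 × 3/4 = 1263
  white-coated: 1684 × 1/4 = 421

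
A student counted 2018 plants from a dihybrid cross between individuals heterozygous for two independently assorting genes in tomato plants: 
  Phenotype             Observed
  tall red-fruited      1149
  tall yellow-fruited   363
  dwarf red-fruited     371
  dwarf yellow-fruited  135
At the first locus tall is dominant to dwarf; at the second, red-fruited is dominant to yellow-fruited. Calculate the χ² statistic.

A dihybrid F₂ with independent assortment and complete dominance at both loci gives a 9:3:3:1 phenotypic ratio.
Expected counts for N = 2018 under a 9:3:3:1 ratio (total parts = 16):
  tall red-fruited: 2018 × 9/16 = 1135.125
  tall yellow-fruited: 2018 × 3/16 = 378.375
  dwarf red-fruited: 2018 × 3/16 = 378.375
  dwarf yellow-fruited: 2018 × 1/16 = 126.125
χ² = Σ (O − E)² / E
  tall red-fruited: (1149 − 1135.125)² / 1135.125 = 0.1696
  tall yellow-fruited: (363 − 378.375)² / 378.375 = 0.6248
  dwarf red-fruited: (371 − 378.375)² / 378.375 = 0.1437
  dwarf yellow-fruited: (135 − 126.125)² / 126.125 = 0.6245
χ² = 0.1696 + 0.6248 + 0.1437 + 0.6245 = 1.5626 ≈ 1.563

1.563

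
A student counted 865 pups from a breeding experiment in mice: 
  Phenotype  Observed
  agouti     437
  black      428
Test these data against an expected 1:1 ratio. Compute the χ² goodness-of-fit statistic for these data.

The 1:1 ratio has 2 parts, so with N = 865 the expected counts are:
  agouti: 865 × 1/2 = 432.5
  black: 865 × 1/2 = 432.5
χ² = Σ (O − E)² / E
  agouti: (437 − 432.5)² / 432.5 = 0.0468
  black: (428 − 432.5)² / 432.5 = 0.0468
χ² = 0.0468 + 0.0468 = 0.0936 ≈ 0.094

0.094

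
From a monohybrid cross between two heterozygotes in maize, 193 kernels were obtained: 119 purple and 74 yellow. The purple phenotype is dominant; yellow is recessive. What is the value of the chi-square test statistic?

For a monohybrid cross between heterozygotes with complete dominance, the expected phenotypic ratio is 3:1.
Total ratio parts = 4. Expected numbers out of 193:
  purple: 193 × 3/4 = 144.75
  yellow: 193 × 1/4 = 48.25
χ² = Σ (O − E)² / E
  purple: (119 − 144.75)² / 144.75 = 4.5807
  yellow: (74 − 48.25)² / 48.25 = 13.7422
χ² = 4.5807 + 13.7422 = 18.3229 ≈ 18.323

18.323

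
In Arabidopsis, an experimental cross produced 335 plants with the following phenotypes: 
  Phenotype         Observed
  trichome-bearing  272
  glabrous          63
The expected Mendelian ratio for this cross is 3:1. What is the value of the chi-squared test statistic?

Expected counts for N = 335 under a 3:1 ratio (total parts = 4):
  trichome-bearing: 335 × 3/4 = 251.25
  glabrous: 335 × 1/4 = 83.75
χ² = Σ (O − E)² / E
  trichome-bearing: (272 − 251.25)² / 251.25 = 1.7137
  glabrous: (63 − 83.75)² / 83.75 = 5.1410
χ² = 1.7137 + 5.1410 = 6.8547 ≈ 6.855

6.855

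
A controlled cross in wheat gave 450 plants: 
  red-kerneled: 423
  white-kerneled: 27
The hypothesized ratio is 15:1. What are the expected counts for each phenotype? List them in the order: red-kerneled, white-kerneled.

The 15:1 ratio has 16 parts, so with N = 450 the expected counts are:
  red-kerneled: 450 × 15/16 = 421.875
  white-kerneled: 450 × 1/16 = 28.125

421.875, 28.125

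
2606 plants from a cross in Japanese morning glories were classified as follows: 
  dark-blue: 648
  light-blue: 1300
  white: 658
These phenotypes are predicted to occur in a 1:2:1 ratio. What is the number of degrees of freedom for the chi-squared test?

2

A goodness-of-fit test with 3 phenotype classes has df = 3 − 1 = 2.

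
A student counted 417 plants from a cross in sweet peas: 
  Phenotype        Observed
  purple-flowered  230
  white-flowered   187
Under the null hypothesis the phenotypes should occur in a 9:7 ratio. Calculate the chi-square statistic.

0.203

Total ratio parts = 16. Expected numbers out of 417:
  purple-flowered: 417 × 9/16 = 234.5625
  white-flowered: 417 × 7/16 = 182.4375
χ² = Σ (O − E)² / E
  purple-flowered: (230 − 234.5625)² / 234.5625 = 0.0887
  white-flowered: (187 − 182.4375)² / 182.4375 = 0.1141
χ² = 0.0887 + 0.1141 = 0.2028 ≈ 0.203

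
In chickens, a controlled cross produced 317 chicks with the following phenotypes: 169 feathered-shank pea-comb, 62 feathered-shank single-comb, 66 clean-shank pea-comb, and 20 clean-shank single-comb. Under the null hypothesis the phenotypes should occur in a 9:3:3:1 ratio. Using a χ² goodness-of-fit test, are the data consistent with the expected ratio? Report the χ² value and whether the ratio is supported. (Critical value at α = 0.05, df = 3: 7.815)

1.323; consistent

The 9:3:3:1 ratio has 16 parts, so with N = 317 the expected counts are:
  feathered-shank pea-comb: 317 × 9/16 = 178.3125
  feathered-shank single-comb: 317 × 3/16 = 59.4375
  clean-shank pea-comb: 317 × 3/16 = 59.4375
  clean-shank single-comb: 317 × 1/16 = 19.8125
χ² = Σ (O − E)² / E
  feathered-shank pea-comb: (169 − 178.3125)² / 178.3125 = 0.4864
  feathered-shank single-comb: (62 − 59.4375)² / 59.4375 = 0.1105
  clean-shank pea-comb: (66 − 59.4375)² / 59.4375 = 0.7246
  clean-shank single-comb: (20 − 19.8125)² / 19.8125 = 0.0018
χ² = 0.4864 + 0.1105 + 0.7246 + 0.0018 = 1.3233 ≈ 1.323
Degrees of freedom = 4 − 1 = 3; critical value at α = 0.05 is 7.815.
Since 1.323 < 7.815, we fail to reject the null hypothesis — the data are consistent with the 9:3:3:1 ratio.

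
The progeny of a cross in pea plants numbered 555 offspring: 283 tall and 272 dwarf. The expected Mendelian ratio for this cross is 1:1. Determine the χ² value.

0.218

Expected counts for N = 555 under a 1:1 ratio (total parts = 2):
  tall: 555 × 1/2 = 277.5
  dwarf: 555 × 1/2 = 277.5
χ² = Σ (O − E)² / E
  tall: (283 − 277.5)² / 277.5 = 0.1090
  dwarf: (272 − 277.5)² / 277.5 = 0.1090
χ² = 0.1090 + 0.1090 = 0.218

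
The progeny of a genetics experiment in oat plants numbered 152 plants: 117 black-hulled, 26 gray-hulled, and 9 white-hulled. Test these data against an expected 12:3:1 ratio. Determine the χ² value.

0.325

The 12:3:1 ratio has 16 parts, so with N = 152 the expected counts are:
  black-hulled: 152 × 12/16 = 114
  gray-hulled: 152 × 3/16 = 28.5
  white-hulled: 152 × 1/16 = 9.5
χ² = Σ (O − E)² / E
  black-hulled: (117 − 114)² / 114 = 0.0789
  gray-hulled: (26 − 28.5)² / 28.5 = 0.2193
  white-hulled: (9 − 9.5)² / 9.5 = 0.0263
χ² = 0.0789 + 0.2193 + 0.0263 = 0.3245 ≈ 0.325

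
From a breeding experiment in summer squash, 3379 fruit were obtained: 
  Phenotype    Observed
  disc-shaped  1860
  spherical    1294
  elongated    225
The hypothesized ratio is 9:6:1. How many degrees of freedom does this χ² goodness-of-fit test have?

A goodness-of-fit test with 3 phenotype classes has df = 3 − 1 = 2.

2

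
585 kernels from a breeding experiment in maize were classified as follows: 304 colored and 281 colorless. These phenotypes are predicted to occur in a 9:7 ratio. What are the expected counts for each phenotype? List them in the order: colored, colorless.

Under the 9:7 hypothesis (Σ ratio = 16, N = 585):
  colored: 585 × 9/16 = 329.0625
  colorless: 585 × 7/16 = 255.9375

329.0625, 255.9375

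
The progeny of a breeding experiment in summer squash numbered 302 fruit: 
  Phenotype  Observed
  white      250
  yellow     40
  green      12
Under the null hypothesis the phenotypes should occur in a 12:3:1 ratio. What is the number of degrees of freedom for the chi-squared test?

A goodness-of-fit test with 3 phenotype classes has df = 3 − 1 = 2.

2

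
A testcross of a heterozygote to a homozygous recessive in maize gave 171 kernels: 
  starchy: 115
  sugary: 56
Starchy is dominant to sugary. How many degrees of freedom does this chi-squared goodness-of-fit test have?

A testcross of a heterozygote (Aa × aa) gives a 1:1 phenotypic ratio.
A goodness-of-fit test with 2 phenotype classes has df = 2 − 1 = 1.

1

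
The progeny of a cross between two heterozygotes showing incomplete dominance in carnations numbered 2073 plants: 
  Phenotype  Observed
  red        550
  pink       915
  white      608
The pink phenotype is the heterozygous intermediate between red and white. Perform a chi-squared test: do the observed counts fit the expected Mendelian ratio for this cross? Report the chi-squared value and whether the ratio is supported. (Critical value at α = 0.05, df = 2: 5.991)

With incomplete dominance, a heterozygote × heterozygote cross gives a 1:2:1 phenotypic ratio.
The 1:2:1 ratio has 4 parts, so with N = 2073 the expected counts are:
  red: 2073 × 1/4 = 518.25
  pink: 2073 × 2/4 = 1036.5
  white: 2073 × 1/4 = 518.25
χ² = Σ (O − E)² / E
  red: (550 − 518.25)² / 518.25 = 1.9451
  pink: (915 − 1036.5)² / 1036.5 = 14.2424
  white: (608 − 518.25)² / 518.25 = 15.5428
χ² = 1.9451 + 14.2424 + 15.5428 = 31.7303 ≈ 31.730
Degrees of freedom = 3 − 1 = 2; critical value at α = 0.05 is 5.991.
Since 31.730 > 5.991, we reject the null hypothesis — the data do not fit the 1:2:1 ratio.

31.730; not consistent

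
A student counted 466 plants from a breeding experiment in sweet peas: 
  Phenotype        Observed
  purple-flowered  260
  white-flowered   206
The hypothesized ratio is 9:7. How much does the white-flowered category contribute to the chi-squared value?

0.022

The 9:7 ratio has 16 parts, so with N = 466 the expected counts are:
  purple-flowered: 466 × 9/16 = 262.125
  white-flowered: 466 × 7/16 = 203.875
Contribution of white-flowered: (206 − 203.875)² / 203.875 = 0.0221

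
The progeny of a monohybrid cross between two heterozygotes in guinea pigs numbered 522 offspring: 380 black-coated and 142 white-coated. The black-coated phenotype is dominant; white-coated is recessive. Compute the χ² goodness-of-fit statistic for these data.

For a monohybrid cross between heterozygotes with complete dominance, the expected phenotypic ratio is 3:1.
Total ratio parts = 4. Expected numbers out of 522:
  black-coated: 522 × 3/4 = 391.5
  white-coated: 522 × 1/4 = 130.5
χ² = Σ (O − E)² / E
  black-coated: (380 − 391.5)² / 391.5 = 0.3378
  white-coated: (142 − 130.5)² / 130.5 = 1.0134
χ² = 0.3378 + 1.0134 = 1.3512 ≈ 1.351

1.351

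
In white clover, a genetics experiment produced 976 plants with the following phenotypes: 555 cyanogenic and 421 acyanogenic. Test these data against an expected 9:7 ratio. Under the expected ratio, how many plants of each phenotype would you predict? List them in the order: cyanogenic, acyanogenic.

549, 427

The 9:7 ratio has 16 parts, so with N = 976 the expected counts are:
  cyanogenic: 976 × 9/16 = 549
  acyanogenic: 976 × 7/16 = 427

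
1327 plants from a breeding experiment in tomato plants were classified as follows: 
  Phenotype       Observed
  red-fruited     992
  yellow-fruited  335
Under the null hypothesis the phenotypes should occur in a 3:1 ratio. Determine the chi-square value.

0.042

Expected counts for N = 1327 under a 3:1 ratio (total parts = 4):
  red-fruited: 1327 × 3/4 = 995.25
  yellow-fruited: 1327 × 1/4 = 331.75
χ² = Σ (O − E)² / E
  red-fruited: (992 − 995.25)² / 995.25 = 0.0106
  yellow-fruited: (335 − 331.75)² / 331.75 = 0.0318
χ² = 0.0106 + 0.0318 = 0.0424 ≈ 0.042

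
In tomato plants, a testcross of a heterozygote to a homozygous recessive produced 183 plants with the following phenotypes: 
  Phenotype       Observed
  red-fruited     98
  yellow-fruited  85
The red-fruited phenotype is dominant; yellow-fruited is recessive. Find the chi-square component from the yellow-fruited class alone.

0.462

A testcross of a heterozygote (Aa × aa) gives a 1:1 phenotypic ratio.
The 1:1 ratio has 2 parts, so with N = 183 the expected counts are:
  red-fruited: 183 × 1/2 = 91.5
  yellow-fruited: 183 × 1/2 = 91.5
Contribution of yellow-fruited: (85 − 91.5)² / 91.5 = 0.4617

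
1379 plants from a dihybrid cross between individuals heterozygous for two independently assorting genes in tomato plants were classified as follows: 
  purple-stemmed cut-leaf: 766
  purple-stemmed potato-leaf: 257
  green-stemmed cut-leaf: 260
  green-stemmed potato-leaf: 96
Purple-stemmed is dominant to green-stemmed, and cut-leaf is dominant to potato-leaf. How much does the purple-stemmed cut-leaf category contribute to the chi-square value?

A dihybrid F₂ with independent assortment and complete dominance at both loci gives a 9:3:3:1 phenotypic ratio.
The 9:3:3:1 ratio has 16 parts, so with N = 1379 the expected counts are:
  purple-stemmed cut-leaf: 1379 × 9/16 = 775.6875
  purple-stemmed potato-leaf: 1379 × 3/16 = 258.5625
  green-stemmed cut-leaf: 1379 × 3/16 = 258.5625
  green-stemmed potato-leaf: 1379 × 1/16 = 86.1875
Contribution of purple-stemmed cut-leaf: (766 − 775.6875)² / 775.6875 = 0.1210

0.121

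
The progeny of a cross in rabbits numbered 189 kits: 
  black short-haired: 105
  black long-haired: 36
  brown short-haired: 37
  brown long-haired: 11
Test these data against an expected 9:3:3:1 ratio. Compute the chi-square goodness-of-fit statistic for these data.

Total ratio parts = 16. Expected numbers out of 189:
  black short-haired: 189 × 9/16 = 106.3125
  black long-haired: 189 × 3/16 = 35.4375
  brown short-haired: 189 × 3/16 = 35.4375
  brown long-haired: 189 × 1/16 = 11.8125
χ² = Σ (O − E)² / E
  black short-haired: (105 − 106.3125)² / 106.3125 = 0.0162
  black long-haired: (36 − 35.4375)² / 35.4375 = 0.0089
  brown short-haired: (37 − 35.4375)² / 35.4375 = 0.0689
  brown long-haired: (11 − 11.8125)² / 11.8125 = 0.0559
χ² = 0.0162 + 0.0089 + 0.0689 + 0.0559 = 0.1499 ≈ 0.150

0.150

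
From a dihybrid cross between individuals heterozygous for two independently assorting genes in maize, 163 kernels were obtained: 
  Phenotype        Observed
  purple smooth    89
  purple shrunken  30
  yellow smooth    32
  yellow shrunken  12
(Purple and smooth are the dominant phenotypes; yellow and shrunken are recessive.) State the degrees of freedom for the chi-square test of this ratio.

A dihybrid F₂ with independent assortment and complete dominance at both loci gives a 9:3:3:1 phenotypic ratio.
A goodness-of-fit test with 4 phenotype classes has df = 4 − 1 = 3.

3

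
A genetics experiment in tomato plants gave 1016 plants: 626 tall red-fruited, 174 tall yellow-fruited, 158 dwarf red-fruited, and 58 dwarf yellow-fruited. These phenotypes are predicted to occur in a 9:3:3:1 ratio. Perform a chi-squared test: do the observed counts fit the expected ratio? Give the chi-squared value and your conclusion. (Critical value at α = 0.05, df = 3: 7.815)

Total ratio parts = 16. Expected numbers out of 1016:
  tall red-fruited: 1016 × 9/16 = 571.5
  tall yellow-fruited: 1016 × 3/16 = 190.5
  dwarf red-fruited: 1016 × 3/16 = 190.5
  dwarf yellow-fruited: 1016 × 1/16 = 63.5
χ² = Σ (O − E)² / E
  tall red-fruited: (626 − 571.5)² / 571.5 = 5.1973
  tall yellow-fruited: (174 − 190.5)² / 190.5 = 1.4291
  dwarf red-fruited: (158 − 190.5)² / 190.5 = 5.5446
  dwarf yellow-fruited: (58 − 63.5)² / 63.5 = 0.4764
χ² = 5.1973 + 1.4291 + 5.5446 + 0.4764 = 12.6474 ≈ 12.647
Degrees of freedom = 4 − 1 = 3; critical value at α = 0.05 is 7.815.
Since 12.647 > 7.815, we reject the null hypothesis — the data do not fit the 9:3:3:1 ratio.

12.647; not consistent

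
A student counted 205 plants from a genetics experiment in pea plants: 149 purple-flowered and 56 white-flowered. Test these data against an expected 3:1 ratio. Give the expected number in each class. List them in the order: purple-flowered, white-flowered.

153.75, 51.25

Total ratio parts = 4. Expected numbers out of 205:
  purple-flowered: 205 × 3/4 = 153.75
  white-flowered: 205 × 1/4 = 51.25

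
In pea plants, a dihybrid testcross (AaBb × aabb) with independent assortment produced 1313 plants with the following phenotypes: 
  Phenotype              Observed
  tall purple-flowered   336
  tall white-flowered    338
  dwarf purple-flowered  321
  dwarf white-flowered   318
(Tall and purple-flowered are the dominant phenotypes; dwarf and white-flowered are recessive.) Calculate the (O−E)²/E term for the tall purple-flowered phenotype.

0.183

A dihybrid testcross with independent assortment gives a 1:1:1:1 ratio.
The 1:1:1:1 ratio has 4 parts, so with N = 1313 the expected counts are:
  tall purple-flowered: 1313 × 1/4 = 328.25
  tall white-flowered: 1313 × 1/4 = 328.25
  dwarf purple-flowered: 1313 × 1/4 = 328.25
  dwarf white-flowered: 1313 × 1/4 = 328.25
Contribution of tall purple-flowered: (336 − 328.25)² / 328.25 = 0.1830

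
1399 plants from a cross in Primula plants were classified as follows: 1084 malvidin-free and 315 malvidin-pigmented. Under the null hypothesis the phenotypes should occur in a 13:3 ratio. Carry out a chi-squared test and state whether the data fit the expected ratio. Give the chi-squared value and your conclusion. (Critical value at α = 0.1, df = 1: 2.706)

13.025; not consistent

Under the 13:3 hypothesis (Σ ratio = 16, N = 1399):
  malvidin-free: 1399 × 13/16 = 1136.6875
  malvidin-pigmented: 1399 × 3/16 = 262.3125
χ² = Σ (O − E)² / E
  malvidin-free: (1084 − 1136.6875)² / 1136.6875 = 2.4422
  malvidin-pigmented: (315 − 262.3125)² / 262.3125 = 10.5827
χ² = 2.4422 + 10.5827 = 13.0249 ≈ 13.025
Degrees of freedom = 2 − 1 = 1; critical value at α = 0.1 is 2.706.
Since 13.025 > 2.706, we reject the null hypothesis — the data do not fit the 13:3 ratio.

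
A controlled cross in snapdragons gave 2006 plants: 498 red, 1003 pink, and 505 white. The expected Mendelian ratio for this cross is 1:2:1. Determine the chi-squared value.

0.049

Total ratio parts = 4. Expected numbers out of 2006:
  red: 2006 × 1/4 = 501.5
  pink: 2006 × 2/4 = 1003
  white: 2006 × 1/4 = 501.5
χ² = Σ (O − E)² / E
  red: (498 − 501.5)² / 501.5 = 0.0244
  pink: (1003 − 1003)² / 1003 = 0.0000
  white: (505 − 501.5)² / 501.5 = 0.0244
χ² = 0.0244 + 0.0000 + 0.0244 = 0.0488 ≈ 0.049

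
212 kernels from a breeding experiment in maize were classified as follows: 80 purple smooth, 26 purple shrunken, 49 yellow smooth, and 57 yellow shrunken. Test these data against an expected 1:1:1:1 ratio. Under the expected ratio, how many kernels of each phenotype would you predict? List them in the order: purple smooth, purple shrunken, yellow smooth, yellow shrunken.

The 1:1:1:1 ratio has 4 parts, so with N = 212 the expected counts are:
  purple smooth: 212 × 1/4 = 53
  purple shrunken: 212 × 1/4 = 53
  yellow smooth: 212 × 1/4 = 53
  yellow shrunken: 212 × 1/4 = 53

53, 53, 53, 53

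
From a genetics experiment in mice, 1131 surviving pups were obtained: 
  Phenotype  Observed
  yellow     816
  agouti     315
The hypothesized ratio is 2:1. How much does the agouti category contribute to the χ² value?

Under the 2:1 hypothesis (Σ ratio = 3, N = 1131):
  yellow: 1131 × 2/3 = 754
  agouti: 1131 × 1/3 = 377
Contribution of agouti: (315 − 377)² / 377 = 10.1963

10.196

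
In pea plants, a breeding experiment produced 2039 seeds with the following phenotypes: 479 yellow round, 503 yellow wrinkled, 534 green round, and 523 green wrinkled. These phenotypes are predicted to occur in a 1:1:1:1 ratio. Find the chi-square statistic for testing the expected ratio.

The 1:1:1:1 ratio has 4 parts, so with N = 2039 the expected counts are:
  yellow round: 2039 × 1/4 = 509.75
  yellow wrinkled: 2039 × 1/4 = 509.75
  green round: 2039 × 1/4 = 509.75
  green wrinkled: 2039 × 1/4 = 509.75
χ² = Σ (O − E)² / E
  yellow round: (479 − 509.75)² / 509.75 = 1.8550
  yellow wrinkled: (503 − 509.75)² / 509.75 = 0.0894
  green round: (534 − 509.75)² / 509.75 = 1.1536
  green wrinkled: (523 − 509.75)² / 509.75 = 0.3444
χ² = 1.8550 + 0.0894 + 1.1536 + 0.3444 = 3.4424 ≈ 3.442

3.442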